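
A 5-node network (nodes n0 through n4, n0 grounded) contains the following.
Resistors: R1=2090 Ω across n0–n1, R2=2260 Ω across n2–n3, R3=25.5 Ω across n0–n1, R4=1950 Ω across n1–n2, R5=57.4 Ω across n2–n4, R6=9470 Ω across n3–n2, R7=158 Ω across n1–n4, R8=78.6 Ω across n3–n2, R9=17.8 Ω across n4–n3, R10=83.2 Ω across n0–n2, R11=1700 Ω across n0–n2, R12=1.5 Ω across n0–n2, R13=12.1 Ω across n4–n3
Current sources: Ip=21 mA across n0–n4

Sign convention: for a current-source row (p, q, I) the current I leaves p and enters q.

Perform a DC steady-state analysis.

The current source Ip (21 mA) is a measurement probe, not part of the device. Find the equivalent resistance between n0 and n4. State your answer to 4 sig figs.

R_eq = 29.61 Ω

Element admittances at DC:
  Y(R1) = 0.0004785 S between n0,n1
  Y(R2) = 0.0004425 S between n2,n3
  Y(R3) = 0.03922 S between n0,n1
  Y(R4) = 0.0005128 S between n1,n2
  Y(R5) = 0.01742 S between n2,n4
  Y(R6) = 0.0001056 S between n3,n2
  Y(R7) = 0.006329 S between n1,n4
  Y(R8) = 0.01272 S between n3,n2
  Y(R9) = 0.05618 S between n4,n3
  Y(R10) = 0.01202 S between n0,n2
  Y(R11) = 0.0005882 S between n0,n2
  Y(R12) = 0.6667 S between n0,n2
  Y(R13) = 0.08264 S between n4,n3
  Ip: injects 0.021 A into n4 (from n0)
Assemble and solve the 4×4 MNA system:
  V(n1)=0.08487  V(n2)=0.02596  V(n3)=0.5699  V(n4)=0.6219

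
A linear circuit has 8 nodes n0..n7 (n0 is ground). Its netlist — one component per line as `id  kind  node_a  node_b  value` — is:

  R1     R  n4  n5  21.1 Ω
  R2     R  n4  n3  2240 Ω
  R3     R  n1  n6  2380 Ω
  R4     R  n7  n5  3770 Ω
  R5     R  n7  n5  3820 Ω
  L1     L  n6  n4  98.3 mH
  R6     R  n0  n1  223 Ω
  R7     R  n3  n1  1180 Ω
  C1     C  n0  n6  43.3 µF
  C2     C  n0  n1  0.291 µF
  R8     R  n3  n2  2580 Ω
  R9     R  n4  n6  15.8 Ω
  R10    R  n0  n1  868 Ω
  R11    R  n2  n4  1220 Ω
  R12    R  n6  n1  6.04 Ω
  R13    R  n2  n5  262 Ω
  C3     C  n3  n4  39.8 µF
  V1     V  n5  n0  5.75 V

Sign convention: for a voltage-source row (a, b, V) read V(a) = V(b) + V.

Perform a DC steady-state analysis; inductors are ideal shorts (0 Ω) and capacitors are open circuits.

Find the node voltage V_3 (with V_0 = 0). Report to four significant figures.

5.184 V

MNA unknowns: 7 node voltages V₁..V_7 plus 2 source currents (L1, V1)
R1: Y=0.04739 on G[4,5]
R2: Y=0.0004464 on G[4,3]
R3: Y=0.0004202 on G[1,6]
R4: Y=0.0002653 on G[7,5]
R5: Y=0.0002618 on G[7,5]
L1: row V6−V4=0, i_L1 at 6,4
R6: Y=0.004484 on G[0,1]
R7: Y=0.0008475 on G[3,1]
C1: Y=0.000 on G[0,6]
C2: Y=0.000 on G[0,1]
R8: Y=0.0003876 on G[3,2]
R9: Y=0.06329 on G[4,6]
R10: Y=0.001152 on G[0,1]
R11: Y=0.0008197 on G[2,4]
R12: Y=0.1656 on G[6,1]
R13: Y=0.003817 on G[2,5]
C3: Y=0.000 on G[3,4]
V1: row V5−V0=5.75, i_V1 at 5,0
solve → V1=4.998, V2=5.611, V3=5.184, V4=5.167, V5=5.750, V6=5.167, V7=5.750
aux → i_L1=-0.02801, i_V1=-0.02817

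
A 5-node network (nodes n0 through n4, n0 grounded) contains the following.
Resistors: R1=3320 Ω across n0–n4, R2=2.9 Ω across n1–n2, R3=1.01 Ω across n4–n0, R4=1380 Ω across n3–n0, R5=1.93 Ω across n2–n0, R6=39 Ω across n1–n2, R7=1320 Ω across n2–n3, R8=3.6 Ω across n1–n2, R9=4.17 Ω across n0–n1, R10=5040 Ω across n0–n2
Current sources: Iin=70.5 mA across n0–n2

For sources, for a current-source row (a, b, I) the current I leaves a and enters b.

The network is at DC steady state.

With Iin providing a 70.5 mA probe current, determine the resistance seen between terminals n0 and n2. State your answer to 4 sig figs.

R_eq = 1.441 Ω

Element admittances at DC:
  Y(R1) = 0.0003012 S between n0,n4
  Y(R2) = 0.3448 S between n1,n2
  Y(R3) = 0.9901 S between n4,n0
  Y(R4) = 0.0007246 S between n3,n0
  Y(R5) = 0.5181 S between n2,n0
  Y(R6) = 0.02564 S between n1,n2
  Y(R7) = 0.0007576 S between n2,n3
  Y(R8) = 0.2778 S between n1,n2
  Y(R9) = 0.2398 S between n0,n1
  Y(R10) = 0.0001984 S between n0,n2
  Iin: injects 0.0705 A into n2 (from n0)
Assemble and solve the 4×4 MNA system:
  V(n1)=0.07418  V(n2)=0.1016  V(n3)=0.05194  V(n4)=0.000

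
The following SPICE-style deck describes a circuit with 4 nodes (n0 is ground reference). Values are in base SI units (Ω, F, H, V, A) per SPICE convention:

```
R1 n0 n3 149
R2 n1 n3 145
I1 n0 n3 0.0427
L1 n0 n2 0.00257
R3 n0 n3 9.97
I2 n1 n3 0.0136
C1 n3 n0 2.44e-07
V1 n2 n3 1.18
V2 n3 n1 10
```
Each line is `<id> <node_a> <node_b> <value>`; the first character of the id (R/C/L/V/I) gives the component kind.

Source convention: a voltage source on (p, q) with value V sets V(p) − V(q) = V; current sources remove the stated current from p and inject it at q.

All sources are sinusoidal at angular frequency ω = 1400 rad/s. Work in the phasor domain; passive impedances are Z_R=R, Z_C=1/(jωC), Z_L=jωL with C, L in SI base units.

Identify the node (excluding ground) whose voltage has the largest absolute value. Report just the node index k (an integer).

1

MNA unknowns: 3 node voltages V₁..V_3 plus 2 source currents (V1, V2)
R1: Y=0.006711+0.000j on G[0,3]
R2: Y=0.006897+0.000j on G[1,3]
I1: z[0]−=0.0427, z[3]+=0.0427
L1: Y=0.000-0.2779j on G[0,2]
R3: Y=0.1003+0.000j on G[0,3]
I2: z[1]−=0.0136, z[3]+=0.0136
C1: Y=0.000+0.0003416j on G[3,0]
V1: row V2−V3=1.18, i_V1 at 2,3
V2: row V3−V1=10, i_V2 at 3,1
solve → V1=-10.98+0.5304j, V2=0.2030+0.5304j, V3=-0.9770+0.5304j
aux → i_V1=-0.1474+0.05643j, i_V2=-0.05537+0.000j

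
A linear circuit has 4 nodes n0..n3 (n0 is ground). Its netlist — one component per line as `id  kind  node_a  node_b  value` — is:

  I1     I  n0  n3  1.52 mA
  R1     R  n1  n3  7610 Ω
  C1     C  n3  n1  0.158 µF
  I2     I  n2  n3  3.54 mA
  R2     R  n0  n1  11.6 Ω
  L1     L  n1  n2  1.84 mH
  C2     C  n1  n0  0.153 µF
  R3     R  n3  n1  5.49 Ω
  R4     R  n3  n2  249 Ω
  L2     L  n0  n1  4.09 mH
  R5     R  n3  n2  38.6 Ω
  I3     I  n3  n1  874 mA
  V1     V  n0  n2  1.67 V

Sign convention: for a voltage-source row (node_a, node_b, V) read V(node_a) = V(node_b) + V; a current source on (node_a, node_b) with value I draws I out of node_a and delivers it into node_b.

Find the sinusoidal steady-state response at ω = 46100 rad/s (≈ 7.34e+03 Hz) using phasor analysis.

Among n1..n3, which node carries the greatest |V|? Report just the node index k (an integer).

Apply KCL at each of the 3 non-ground nodes and solve the resulting linear system.
Node n1: branches {R1, C1, R2, L1, C2, R3, L2, I3} → V_1 = 0.7373+0.2014j
Node n2: branches {I2, L1, R4, R5, V1} → V_2 = -1.670+0.000j
Node n3: branches {I1, R1, C1, I2, R3, R4, R5, I3} → V_3 = -3.693+0.3251j
Source currents: i(V1)=0.06169+0.01865j

3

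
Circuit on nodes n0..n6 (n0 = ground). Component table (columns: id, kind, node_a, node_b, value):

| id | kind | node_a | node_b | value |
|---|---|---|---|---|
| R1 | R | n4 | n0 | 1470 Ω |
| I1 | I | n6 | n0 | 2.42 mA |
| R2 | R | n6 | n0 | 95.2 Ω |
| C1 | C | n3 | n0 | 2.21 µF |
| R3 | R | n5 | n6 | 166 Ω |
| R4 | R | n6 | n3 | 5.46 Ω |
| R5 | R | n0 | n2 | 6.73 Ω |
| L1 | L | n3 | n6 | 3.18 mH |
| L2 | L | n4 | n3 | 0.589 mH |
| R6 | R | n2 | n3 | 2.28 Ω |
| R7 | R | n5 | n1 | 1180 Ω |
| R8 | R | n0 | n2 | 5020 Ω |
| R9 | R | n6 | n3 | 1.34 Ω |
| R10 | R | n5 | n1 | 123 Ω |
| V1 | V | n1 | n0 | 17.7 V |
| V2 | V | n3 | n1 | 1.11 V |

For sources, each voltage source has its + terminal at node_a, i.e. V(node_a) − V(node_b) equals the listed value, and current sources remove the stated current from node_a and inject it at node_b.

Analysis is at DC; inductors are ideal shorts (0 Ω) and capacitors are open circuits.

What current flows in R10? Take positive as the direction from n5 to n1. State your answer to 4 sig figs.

0.003624 A

Element admittances at DC:
  Y(R1) = 0.0006803 S between n4,n0
  I1: injects 0.00242 A into n0 (from n6)
  Y(R2) = 0.01050 S between n6,n0
  Y(C1) = 0.000 S between n3,n0
  Y(R3) = 0.006024 S between n5,n6
  Y(R4) = 0.1832 S between n6,n3
  Y(R5) = 0.1486 S between n0,n2
  L1: short n3↔n6 (DC inductor)
  L2: short n4↔n3 (DC inductor)
  Y(R6) = 0.4386 S between n2,n3
  Y(R7) = 0.0008475 S between n5,n1
  Y(R8) = 0.0001992 S between n0,n2
  Y(R9) = 0.7463 S between n6,n3
  Y(R10) = 0.008130 S between n5,n1
  V1: constraint V(n1)−V(n0) = 17.7
  V2: constraint V(n3)−V(n1) = 1.11
Assemble and solve the 10×10 MNA system:
  V(n1)=17.70  V(n2)=14.05  V(n3)=18.81  V(n4)=18.81  V(n5)=18.15  V(n6)=18.81
  i(L1)=0.2040  i(L2)=-0.01280  i(V1)=-2.303  i(V2)=-2.307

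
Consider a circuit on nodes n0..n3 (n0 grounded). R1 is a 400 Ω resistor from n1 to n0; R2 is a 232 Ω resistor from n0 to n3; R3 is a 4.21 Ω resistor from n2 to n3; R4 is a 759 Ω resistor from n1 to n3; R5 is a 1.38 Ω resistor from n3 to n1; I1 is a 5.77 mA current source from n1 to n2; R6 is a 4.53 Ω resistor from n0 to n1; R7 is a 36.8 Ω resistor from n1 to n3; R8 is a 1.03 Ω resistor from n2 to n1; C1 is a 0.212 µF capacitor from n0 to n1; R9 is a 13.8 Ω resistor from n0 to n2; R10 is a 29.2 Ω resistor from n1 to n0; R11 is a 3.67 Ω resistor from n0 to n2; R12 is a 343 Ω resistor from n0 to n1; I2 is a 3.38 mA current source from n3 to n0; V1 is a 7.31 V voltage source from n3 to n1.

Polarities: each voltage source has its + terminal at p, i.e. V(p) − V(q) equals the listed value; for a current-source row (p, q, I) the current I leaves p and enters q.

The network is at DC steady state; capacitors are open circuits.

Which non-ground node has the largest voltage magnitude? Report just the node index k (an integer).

3

Apply KCL at each of the 3 non-ground nodes and solve the resulting linear system.
Node n1: branches {R1, R4, R5, I1, R6, R7, R8, C1, R10, R12, V1} → V_1 = -0.7912
Node n2: branches {R3, I1, R8, R9, R11} → V_2 = 0.5060
Node n3: branches {R2, R3, R4, R5, R7, I2, V1} → V_3 = 6.519
Source currents: i(V1)=-6.965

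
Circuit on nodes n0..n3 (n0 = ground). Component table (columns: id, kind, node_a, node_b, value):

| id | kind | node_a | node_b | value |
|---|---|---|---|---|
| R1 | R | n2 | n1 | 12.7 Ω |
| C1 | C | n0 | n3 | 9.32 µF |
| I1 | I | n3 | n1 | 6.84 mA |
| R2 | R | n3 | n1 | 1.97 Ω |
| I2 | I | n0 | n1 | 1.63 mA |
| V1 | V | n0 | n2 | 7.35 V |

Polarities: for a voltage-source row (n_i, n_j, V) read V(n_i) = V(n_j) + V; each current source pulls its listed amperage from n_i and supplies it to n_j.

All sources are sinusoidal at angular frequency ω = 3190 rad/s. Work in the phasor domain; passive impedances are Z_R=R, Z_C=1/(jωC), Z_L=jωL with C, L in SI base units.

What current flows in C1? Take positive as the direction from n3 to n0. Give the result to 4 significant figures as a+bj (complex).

Apply KCL at each of the 3 non-ground nodes and solve the resulting linear system.
Node n1: branches {R1, I1, R2, I2} → V_1 = -6.313+2.329j
Node n2: branches {R1, V1} → V_2 = -7.350+0.000j
Node n3: branches {C1, I1, R2} → V_3 = -6.169+2.691j
Source currents: i(V1)=-0.08163-0.1834j

-0.08000-0.1834j A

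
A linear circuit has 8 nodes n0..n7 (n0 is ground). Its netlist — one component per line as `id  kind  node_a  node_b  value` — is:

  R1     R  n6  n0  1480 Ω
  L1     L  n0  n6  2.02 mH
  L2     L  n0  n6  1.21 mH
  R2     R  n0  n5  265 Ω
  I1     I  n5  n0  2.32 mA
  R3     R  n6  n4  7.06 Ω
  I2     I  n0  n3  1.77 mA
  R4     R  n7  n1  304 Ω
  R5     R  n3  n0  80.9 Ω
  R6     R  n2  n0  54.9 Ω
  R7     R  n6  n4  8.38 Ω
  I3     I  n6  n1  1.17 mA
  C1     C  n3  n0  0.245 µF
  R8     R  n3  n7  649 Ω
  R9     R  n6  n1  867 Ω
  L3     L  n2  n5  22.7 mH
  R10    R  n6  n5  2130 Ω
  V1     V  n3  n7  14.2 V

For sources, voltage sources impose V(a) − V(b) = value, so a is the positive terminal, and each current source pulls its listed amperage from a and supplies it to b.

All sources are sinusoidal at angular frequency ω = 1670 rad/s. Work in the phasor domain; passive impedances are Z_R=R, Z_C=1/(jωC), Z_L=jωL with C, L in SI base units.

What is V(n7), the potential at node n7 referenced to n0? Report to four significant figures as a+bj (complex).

-13.08-0.03554j V

MNA unknowns: 7 node voltages V₁..V_7 plus 1 source current (V1)
R1: Y=0.0006757+0.000j on G[6,0]
L1: Y=0.000-0.2964j on G[0,6]
L2: Y=0.000-0.4949j on G[0,6]
R2: Y=0.003774+0.000j on G[0,5]
I1: z[5]−=0.00232, z[0]+=0.00232
R3: Y=0.1416+0.000j on G[6,4]
I2: z[0]−=0.00177, z[3]+=0.00177
R4: Y=0.003289+0.000j on G[7,1]
R5: Y=0.01236+0.000j on G[3,0]
R6: Y=0.01821+0.000j on G[2,0]
R7: Y=0.1193+0.000j on G[6,4]
I3: z[6]−=0.00117, z[1]+=0.00117
C1: Y=0.000+0.0004091j on G[3,0]
R8: Y=0.001541+0.000j on G[3,7]
R9: Y=0.001153+0.000j on G[6,1]
L3: Y=0.000-0.02638j on G[2,5]
R10: Y=0.0004695+0.000j on G[6,5]
V1: row V3−V7=14.2, i_V1 at 3,7
solve → V1=-9.424-0.03028j, V2=-0.1016+0.01294j, V3=1.116-0.03554j, V4=3.371e-05-0.01528j, V5=-0.1105-0.05723j, V6=3.371e-05-0.01528j, V7=-13.08-0.03554j
aux → i_V1=-0.03392-1.730e-05j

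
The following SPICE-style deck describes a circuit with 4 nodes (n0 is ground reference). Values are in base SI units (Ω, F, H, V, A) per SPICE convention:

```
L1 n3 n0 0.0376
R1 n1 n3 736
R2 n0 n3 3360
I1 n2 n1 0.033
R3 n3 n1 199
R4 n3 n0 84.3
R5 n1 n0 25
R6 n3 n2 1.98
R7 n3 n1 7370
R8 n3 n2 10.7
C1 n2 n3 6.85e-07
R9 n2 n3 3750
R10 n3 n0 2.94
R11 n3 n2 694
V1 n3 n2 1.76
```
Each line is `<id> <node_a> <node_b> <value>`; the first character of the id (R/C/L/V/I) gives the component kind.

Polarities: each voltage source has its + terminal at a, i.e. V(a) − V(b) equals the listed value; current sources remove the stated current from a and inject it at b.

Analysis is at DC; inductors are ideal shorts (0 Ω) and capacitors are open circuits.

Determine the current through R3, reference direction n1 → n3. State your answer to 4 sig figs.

MNA unknowns: 3 node voltages V₁..V_3 plus 2 source currents (L1, V1)
L1: row V3−V0=0, i_L1 at 3,0
R1: Y=0.001359 on G[1,3]
R2: Y=0.0002976 on G[0,3]
I1: z[2]−=0.033, z[1]+=0.033
R3: Y=0.005025 on G[3,1]
R4: Y=0.01186 on G[3,0]
R5: Y=0.04000 on G[1,0]
R6: Y=0.5051 on G[3,2]
R7: Y=0.0001357 on G[3,1]
R8: Y=0.09346 on G[3,2]
C1: Y=0.000 on G[2,3]
R9: Y=0.0002667 on G[2,3]
R10: Y=0.3401 on G[3,0]
R11: Y=0.001441 on G[3,2]
V1: row V3−V2=1.76, i_V1 at 3,2
solve → V1=0.7094, V2=-1.760, V3=0.000
aux → i_L1=-0.02838, i_V1=-1.023

0.003565 A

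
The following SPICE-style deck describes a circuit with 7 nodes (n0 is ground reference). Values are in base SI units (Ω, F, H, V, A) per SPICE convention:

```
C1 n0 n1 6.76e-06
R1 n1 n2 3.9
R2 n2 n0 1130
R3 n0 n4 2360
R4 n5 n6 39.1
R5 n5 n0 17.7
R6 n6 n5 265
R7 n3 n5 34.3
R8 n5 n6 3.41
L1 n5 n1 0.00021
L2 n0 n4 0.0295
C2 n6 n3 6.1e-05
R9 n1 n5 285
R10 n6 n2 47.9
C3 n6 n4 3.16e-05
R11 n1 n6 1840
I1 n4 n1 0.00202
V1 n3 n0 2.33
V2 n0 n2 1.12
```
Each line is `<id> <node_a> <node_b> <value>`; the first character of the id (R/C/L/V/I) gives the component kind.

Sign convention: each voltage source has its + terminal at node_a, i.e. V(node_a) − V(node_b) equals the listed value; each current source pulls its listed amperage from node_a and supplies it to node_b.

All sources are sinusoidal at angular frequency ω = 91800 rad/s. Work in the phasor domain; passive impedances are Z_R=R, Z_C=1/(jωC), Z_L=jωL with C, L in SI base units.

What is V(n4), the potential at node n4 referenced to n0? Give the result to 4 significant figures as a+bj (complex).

Element admittances at ω=91800 rad/s:
  Y(C1) = 0.000+0.6206j S between n0,n1
  Y(R1) = 0.2564+0.000j S between n1,n2
  Y(R2) = 0.0008850+0.000j S between n2,n0
  Y(R3) = 0.0004237+0.000j S between n0,n4
  Y(R4) = 0.02558+0.000j S between n5,n6
  Y(R5) = 0.05650+0.000j S between n5,n0
  Y(R6) = 0.003774+0.000j S between n6,n5
  Y(R7) = 0.02915+0.000j S between n3,n5
  Y(R8) = 0.2933+0.000j S between n5,n6
  Y(L1) = 0.000-0.05187j S between n5,n1
  Y(L2) = 0.000-0.0003693j S between n0,n4
  Y(C2) = 0.000+5.600j S between n6,n3
  Y(R9) = 0.003509+0.000j S between n1,n5
  Y(R10) = 0.02088+0.000j S between n6,n2
  Y(C3) = 0.000+2.901j S between n6,n4
  Y(R11) = 0.0005435+0.000j S between n1,n6
  I1: injects 0.00202 A into n1 (from n4)
  V1: constraint V(n3)−V(n0) = 2.33
  V2: constraint V(n0)−V(n2) = 1.12
Assemble and solve the 8×8 MNA system:
  V(n1)=-0.3223+0.3099j  V(n2)=-1.120+0.000j  V(n3)=2.330+0.000j  V(n4)=2.347+0.03478j  V(n5)=1.999+0.3215j  V(n6)=2.347+0.03374j
  i(V1)=-0.1986+0.1025j  i(V2)=-0.2779-0.08017j

2.347+0.03478j V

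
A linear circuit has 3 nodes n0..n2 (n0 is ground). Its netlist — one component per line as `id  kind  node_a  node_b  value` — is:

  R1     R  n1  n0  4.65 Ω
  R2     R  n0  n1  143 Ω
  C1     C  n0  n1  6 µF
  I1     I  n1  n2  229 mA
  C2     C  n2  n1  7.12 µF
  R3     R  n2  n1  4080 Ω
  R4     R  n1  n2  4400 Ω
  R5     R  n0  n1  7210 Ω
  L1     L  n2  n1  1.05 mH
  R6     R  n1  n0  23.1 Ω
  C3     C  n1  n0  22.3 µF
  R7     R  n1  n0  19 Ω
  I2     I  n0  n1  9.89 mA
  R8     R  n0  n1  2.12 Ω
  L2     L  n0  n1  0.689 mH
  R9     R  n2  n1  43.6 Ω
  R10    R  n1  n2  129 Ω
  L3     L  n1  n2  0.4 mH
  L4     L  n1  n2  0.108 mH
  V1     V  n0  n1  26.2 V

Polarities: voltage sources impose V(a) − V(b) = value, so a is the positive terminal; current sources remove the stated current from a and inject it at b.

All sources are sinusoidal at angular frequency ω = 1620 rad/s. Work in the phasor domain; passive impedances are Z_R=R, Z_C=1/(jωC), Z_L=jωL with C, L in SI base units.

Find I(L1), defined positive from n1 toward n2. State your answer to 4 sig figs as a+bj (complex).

-0.01718+6.833e-05j A

MNA unknowns: 2 node voltages V₁..V_2 plus 1 source current (V1)
R1: Y=0.2151+0.000j on G[1,0]
R2: Y=0.006993+0.000j on G[0,1]
C1: Y=0.000+0.009720j on G[0,1]
I1: z[1]−=0.229, z[2]+=0.229
C2: Y=0.000+0.01153j on G[2,1]
R3: Y=0.0002451+0.000j on G[2,1]
R4: Y=0.0002273+0.000j on G[1,2]
R5: Y=0.0001387+0.000j on G[0,1]
L1: Y=0.000-0.5879j on G[2,1]
R6: Y=0.04329+0.000j on G[1,0]
C3: Y=0.000+0.03613j on G[1,0]
R7: Y=0.05263+0.000j on G[1,0]
I2: z[0]−=0.00989, z[1]+=0.00989
R8: Y=0.4717+0.000j on G[0,1]
L2: Y=0.000-0.8959j on G[0,1]
R9: Y=0.02294+0.000j on G[2,1]
R10: Y=0.007752+0.000j on G[1,2]
L3: Y=0.000-1.543j on G[1,2]
L4: Y=0.000-5.716j on G[1,2]
V1: row V0−V1=26.2, i_V1 at 0,1
solve → V1=-26.20+0.000j, V2=-26.20+0.02923j
aux → i_V1=-20.70+22.27j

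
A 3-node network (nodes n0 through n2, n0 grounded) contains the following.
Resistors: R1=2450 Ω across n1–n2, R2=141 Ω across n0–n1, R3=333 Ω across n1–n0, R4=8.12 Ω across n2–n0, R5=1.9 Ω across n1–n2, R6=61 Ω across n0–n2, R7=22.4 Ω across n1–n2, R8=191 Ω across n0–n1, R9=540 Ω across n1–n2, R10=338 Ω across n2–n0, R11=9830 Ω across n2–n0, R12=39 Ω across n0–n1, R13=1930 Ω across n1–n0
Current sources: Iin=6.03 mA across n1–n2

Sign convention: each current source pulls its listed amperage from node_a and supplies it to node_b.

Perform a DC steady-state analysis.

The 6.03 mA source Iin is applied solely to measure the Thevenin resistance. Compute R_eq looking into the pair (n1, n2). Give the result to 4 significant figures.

R_eq = 1.652 Ω

Element admittances at DC:
  Y(R1) = 0.0004082 S between n1,n2
  Y(R2) = 0.007092 S between n0,n1
  Y(R3) = 0.003003 S between n1,n0
  Y(R4) = 0.1232 S between n2,n0
  Y(R5) = 0.5263 S between n1,n2
  Y(R6) = 0.01639 S between n0,n2
  Y(R7) = 0.04464 S between n1,n2
  Y(R8) = 0.005236 S between n0,n1
  Y(R9) = 0.001852 S between n1,n2
  Y(R10) = 0.002959 S between n2,n0
  Y(R11) = 0.0001017 S between n2,n0
  Y(R12) = 0.02564 S between n0,n1
  Y(R13) = 0.0005181 S between n1,n0
  Iin: injects 0.00603 A into n2 (from n1)
Assemble and solve the 2×2 MNA system:
  V(n1)=-0.007716  V(n2)=0.002245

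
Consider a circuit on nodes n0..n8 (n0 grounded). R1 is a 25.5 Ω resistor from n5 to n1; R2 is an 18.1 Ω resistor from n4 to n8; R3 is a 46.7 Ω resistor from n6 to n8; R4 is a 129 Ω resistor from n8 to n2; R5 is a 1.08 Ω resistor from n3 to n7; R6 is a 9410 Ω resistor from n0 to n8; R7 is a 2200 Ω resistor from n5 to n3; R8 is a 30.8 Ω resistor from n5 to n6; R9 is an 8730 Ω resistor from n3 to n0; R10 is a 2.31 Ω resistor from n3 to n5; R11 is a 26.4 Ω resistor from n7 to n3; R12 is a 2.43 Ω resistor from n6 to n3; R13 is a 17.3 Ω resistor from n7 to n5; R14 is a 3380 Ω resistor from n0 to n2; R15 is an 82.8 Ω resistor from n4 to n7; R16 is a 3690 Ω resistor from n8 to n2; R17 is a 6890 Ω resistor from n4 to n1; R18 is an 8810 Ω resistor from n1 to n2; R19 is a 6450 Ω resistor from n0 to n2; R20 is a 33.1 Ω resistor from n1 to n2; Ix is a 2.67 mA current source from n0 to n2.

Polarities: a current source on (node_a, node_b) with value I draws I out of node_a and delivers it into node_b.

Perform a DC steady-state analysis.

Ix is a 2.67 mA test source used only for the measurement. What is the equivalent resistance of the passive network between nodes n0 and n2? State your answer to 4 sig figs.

MNA unknowns: 8 node voltages V₁..V_8
R1: Y=0.03922 on G[5,1]
R2: Y=0.05525 on G[4,8]
R3: Y=0.02141 on G[6,8]
R4: Y=0.007752 on G[8,2]
R5: Y=0.9259 on G[3,7]
R6: Y=0.0001063 on G[0,8]
R7: Y=0.0004545 on G[5,3]
R8: Y=0.03247 on G[5,6]
R9: Y=0.0001145 on G[3,0]
R10: Y=0.4329 on G[3,5]
R11: Y=0.03788 on G[7,3]
R12: Y=0.4115 on G[6,3]
R13: Y=0.05780 on G[7,5]
R14: Y=0.0002959 on G[0,2]
R15: Y=0.01208 on G[4,7]
R16: Y=0.0002710 on G[8,2]
R17: Y=0.0001451 on G[4,1]
R18: Y=0.0001135 on G[1,2]
R19: Y=0.0001550 on G[0,2]
R20: Y=0.03021 on G[1,2]
Ix: z[0]−=0.00267, z[2]+=0.00267
solve → V1=3.968, V2=3.987, V3=3.953, V4=3.950, V5=3.954, V6=3.952, V7=3.953, V8=3.949

R_eq = 1493. Ω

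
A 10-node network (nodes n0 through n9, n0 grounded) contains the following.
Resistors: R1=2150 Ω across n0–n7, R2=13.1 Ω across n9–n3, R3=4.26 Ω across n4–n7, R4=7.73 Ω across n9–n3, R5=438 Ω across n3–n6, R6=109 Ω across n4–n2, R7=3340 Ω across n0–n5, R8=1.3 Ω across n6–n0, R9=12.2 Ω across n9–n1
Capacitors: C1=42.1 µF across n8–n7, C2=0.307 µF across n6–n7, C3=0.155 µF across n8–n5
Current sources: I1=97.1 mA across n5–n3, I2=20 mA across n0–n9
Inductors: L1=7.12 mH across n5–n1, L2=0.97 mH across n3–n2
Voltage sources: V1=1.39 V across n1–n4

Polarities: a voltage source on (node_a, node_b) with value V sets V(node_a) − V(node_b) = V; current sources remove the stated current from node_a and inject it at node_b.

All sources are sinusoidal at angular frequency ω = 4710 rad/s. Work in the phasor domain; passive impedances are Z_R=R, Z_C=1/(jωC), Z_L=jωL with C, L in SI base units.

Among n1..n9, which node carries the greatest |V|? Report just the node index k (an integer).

Element admittances at ω=4710 rad/s:
  Y(R1) = 0.0004651+0.000j S between n0,n7
  Y(R2) = 0.07634+0.000j S between n9,n3
  Y(C1) = 0.000+0.1983j S between n8,n7
  I1: injects 0.0971 A into n3 (from n5)
  Y(R3) = 0.2347+0.000j S between n4,n7
  Y(R4) = 0.1294+0.000j S between n9,n3
  Y(C2) = 0.000+0.001446j S between n6,n7
  Y(L1) = 0.000-0.02982j S between n5,n1
  Y(R5) = 0.002283+0.000j S between n3,n6
  Y(R6) = 0.009174+0.000j S between n4,n2
  Y(C3) = 0.000+0.0007300j S between n8,n5
  Y(R7) = 0.0002994+0.000j S between n0,n5
  I2: injects 0.02 A into n9 (from n0)
  Y(R8) = 0.7692+0.000j S between n6,n0
  Y(R9) = 0.08197+0.000j S between n9,n1
  Y(L2) = 0.000-0.2189j S between n3,n2
  V1: constraint V(n1)−V(n4) = 1.39
Assemble and solve the 10×10 MNA system:
  V(n1)=5.152-1.481j  V(n2)=6.391-1.529j  V(n3)=6.393-1.418j  V(n4)=3.762-1.481j  V(n5)=5.137-4.871j  V(n6)=0.02173+0.002801j  V(n7)=3.756-1.497j  V(n8)=3.761-1.509j  V(n9)=6.109-1.436j
  i(V1)=-0.02266+0.004134j

5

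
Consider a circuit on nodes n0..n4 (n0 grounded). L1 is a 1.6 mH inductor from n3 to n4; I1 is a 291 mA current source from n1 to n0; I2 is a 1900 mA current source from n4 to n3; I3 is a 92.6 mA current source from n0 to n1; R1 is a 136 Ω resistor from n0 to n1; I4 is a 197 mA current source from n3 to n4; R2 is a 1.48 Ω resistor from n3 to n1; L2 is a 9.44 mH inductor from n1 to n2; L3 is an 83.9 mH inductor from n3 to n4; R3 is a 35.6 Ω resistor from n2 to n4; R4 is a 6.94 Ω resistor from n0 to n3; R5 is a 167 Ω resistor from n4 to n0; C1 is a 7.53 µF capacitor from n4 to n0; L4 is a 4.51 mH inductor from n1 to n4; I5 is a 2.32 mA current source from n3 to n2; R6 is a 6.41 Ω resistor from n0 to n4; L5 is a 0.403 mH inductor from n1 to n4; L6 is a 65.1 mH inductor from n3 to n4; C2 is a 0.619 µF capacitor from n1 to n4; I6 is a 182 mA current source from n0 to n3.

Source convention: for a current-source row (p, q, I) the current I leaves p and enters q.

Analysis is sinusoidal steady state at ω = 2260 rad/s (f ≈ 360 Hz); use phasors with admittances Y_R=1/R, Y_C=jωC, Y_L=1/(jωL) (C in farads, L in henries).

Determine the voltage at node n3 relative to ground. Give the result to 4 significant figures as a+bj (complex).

0.8293+0.8319j V

MNA unknowns: 4 node voltages V₁..V_4
L1: Y=0.000-0.2765j on G[3,4]
I1: z[1]−=0.291, z[0]+=0.291
I2: z[4]−=1.9, z[3]+=1.9
I3: z[0]−=0.0926, z[1]+=0.0926
R1: Y=0.007353+0.000j on G[0,1]
I4: z[3]−=0.197, z[4]+=0.197
R2: Y=0.6757+0.000j on G[3,1]
L2: Y=0.000-0.04687j on G[1,2]
L3: Y=0.000-0.005274j on G[3,4]
R3: Y=0.02809+0.000j on G[2,4]
R4: Y=0.1441+0.000j on G[0,3]
R5: Y=0.005988+0.000j on G[4,0]
C1: Y=0.000+0.01702j on G[4,0]
L4: Y=0.000-0.09811j on G[1,4]
I5: z[3]−=0.00232, z[2]+=0.00232
R6: Y=0.1560+0.000j on G[0,4]
L5: Y=0.000-1.098j on G[1,4]
L6: Y=0.000-0.006797j on G[3,4]
C2: Y=0.000+0.001399j on G[1,4]
I6: z[0]−=0.182, z[3]+=0.182
solve → V1=-1.142+0.2891j, V2=-0.6247+0.1995j, V3=0.8293+0.8319j, V4=-0.8567-0.6631j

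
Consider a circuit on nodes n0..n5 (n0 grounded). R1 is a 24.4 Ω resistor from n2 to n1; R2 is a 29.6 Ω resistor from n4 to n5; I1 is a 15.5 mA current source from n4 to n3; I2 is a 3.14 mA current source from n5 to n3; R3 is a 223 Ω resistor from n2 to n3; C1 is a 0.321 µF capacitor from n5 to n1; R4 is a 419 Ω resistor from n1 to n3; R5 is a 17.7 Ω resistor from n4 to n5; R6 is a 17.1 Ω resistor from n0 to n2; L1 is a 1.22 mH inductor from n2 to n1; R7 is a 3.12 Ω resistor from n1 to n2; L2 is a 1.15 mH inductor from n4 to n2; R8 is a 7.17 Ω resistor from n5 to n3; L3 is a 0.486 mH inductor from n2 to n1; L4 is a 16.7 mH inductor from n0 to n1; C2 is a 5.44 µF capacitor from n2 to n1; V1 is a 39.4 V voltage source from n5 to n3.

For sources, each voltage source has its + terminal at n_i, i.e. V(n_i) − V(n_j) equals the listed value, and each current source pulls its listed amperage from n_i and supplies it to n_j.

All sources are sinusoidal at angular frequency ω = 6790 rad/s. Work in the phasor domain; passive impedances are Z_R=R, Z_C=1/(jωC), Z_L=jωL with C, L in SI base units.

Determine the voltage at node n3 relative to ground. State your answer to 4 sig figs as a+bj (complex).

-36.26+1.743j V

Apply KCL at each of the 5 non-ground nodes and solve the resulting linear system.
Node n1: branches {R1, C1, R4, L1, R7, L3, L4, C2} → V_1 = -0.1106-0.1262j
Node n2: branches {R1, R3, R6, L1, R7, L2, L3, C2} → V_2 = 0.01903-0.01669j
Node n3: branches {I1, I2, R3, R4, R8, V1} → V_3 = -36.26+1.743j
Node n4: branches {R2, I1, R5, L2} → V_4 = 0.1709+1.959j
Node n5: branches {R2, I2, C1, R5, R8, V1} → V_5 = 3.145+1.743j
Source currents: i(V1)=-5.763+0.01235j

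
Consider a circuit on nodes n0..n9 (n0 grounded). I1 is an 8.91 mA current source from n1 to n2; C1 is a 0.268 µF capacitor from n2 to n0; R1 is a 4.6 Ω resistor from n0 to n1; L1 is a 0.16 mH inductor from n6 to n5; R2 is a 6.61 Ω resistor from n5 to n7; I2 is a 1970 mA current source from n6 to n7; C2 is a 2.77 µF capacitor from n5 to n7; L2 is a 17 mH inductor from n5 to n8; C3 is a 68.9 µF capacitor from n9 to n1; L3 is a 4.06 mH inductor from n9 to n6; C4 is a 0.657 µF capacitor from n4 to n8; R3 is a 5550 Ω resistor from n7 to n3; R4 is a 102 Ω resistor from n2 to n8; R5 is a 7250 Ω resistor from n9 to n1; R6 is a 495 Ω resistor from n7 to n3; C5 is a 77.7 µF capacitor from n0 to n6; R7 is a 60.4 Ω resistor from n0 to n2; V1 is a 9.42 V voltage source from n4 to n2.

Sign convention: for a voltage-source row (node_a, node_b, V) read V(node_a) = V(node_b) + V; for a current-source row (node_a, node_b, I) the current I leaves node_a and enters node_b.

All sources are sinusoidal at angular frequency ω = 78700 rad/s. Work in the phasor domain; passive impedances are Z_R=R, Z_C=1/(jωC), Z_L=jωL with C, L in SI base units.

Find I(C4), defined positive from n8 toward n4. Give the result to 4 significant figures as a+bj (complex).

-0.07337-0.006409j A

Apply KCL at each of the 9 non-ground nodes and solve the resulting linear system.
Node n1: branches {I1, R1, C3, R5} → V_1 = -0.04094-0.0005723j
Node n2: branches {I1, C1, R4, R7, V1} → V_2 = 0.8345-0.6100j
Node n3: branches {R3, R6} → V_3 = 4.326+18.49j
Node n4: branches {C4, V1} → V_4 = 10.25-0.6100j
Node n5: branches {L1, R2, C2, L2} → V_5 = 0.09326+24.59j
Node n6: branches {L1, I2, L3, C5} → V_6 = -0.001207+0.002908j
Node n7: branches {R2, I2, C2, R3, R6} → V_7 = 4.326+18.49j
Node n8: branches {L2, C4, R4} → V_8 = 10.13+0.8090j
Node n9: branches {C3, L3, R5} → V_9 = -0.04096-0.0005743j
Source currents: i(V1)=-0.07337-0.006409j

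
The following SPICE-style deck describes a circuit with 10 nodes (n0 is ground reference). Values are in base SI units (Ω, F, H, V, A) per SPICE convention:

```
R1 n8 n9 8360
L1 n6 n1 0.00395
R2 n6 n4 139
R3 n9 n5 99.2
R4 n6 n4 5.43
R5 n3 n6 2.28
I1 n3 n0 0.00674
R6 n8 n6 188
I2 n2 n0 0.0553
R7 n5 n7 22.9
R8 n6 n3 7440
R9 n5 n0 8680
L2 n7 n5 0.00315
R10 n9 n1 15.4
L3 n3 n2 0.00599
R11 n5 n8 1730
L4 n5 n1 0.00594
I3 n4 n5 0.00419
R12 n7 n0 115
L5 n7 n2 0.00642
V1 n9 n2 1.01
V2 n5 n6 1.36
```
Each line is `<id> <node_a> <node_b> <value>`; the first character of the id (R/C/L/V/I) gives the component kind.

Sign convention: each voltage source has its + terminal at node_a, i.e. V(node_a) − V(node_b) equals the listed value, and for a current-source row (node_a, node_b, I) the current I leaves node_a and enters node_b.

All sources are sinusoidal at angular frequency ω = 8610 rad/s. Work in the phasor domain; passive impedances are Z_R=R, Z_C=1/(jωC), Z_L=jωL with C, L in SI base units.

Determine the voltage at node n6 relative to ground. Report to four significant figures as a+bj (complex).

Element admittances at ω=8610 rad/s:
  Y(R1) = 0.0001196+0.000j S between n8,n9
  Y(L1) = 0.000-0.02940j S between n6,n1
  Y(R2) = 0.007194+0.000j S between n6,n4
  Y(R3) = 0.01008+0.000j S between n9,n5
  Y(R4) = 0.1842+0.000j S between n6,n4
  Y(R5) = 0.4386+0.000j S between n3,n6
  I1: injects 0.00674 A into n0 (from n3)
  Y(R6) = 0.005319+0.000j S between n8,n6
  I2: injects 0.0553 A into n0 (from n2)
  Y(R7) = 0.04367+0.000j S between n5,n7
  Y(R8) = 0.0001344+0.000j S between n6,n3
  Y(R9) = 0.0001152+0.000j S between n5,n0
  Y(L2) = 0.000-0.03687j S between n7,n5
  Y(R10) = 0.06494+0.000j S between n9,n1
  Y(L3) = 0.000-0.01939j S between n3,n2
  Y(R11) = 0.0005780+0.000j S between n5,n8
  Y(L4) = 0.000-0.01955j S between n5,n1
  I3: injects 0.00419 A into n5 (from n4)
  Y(R12) = 0.008696+0.000j S between n7,n0
  Y(L5) = 0.000-0.01809j S between n7,n2
  V1: constraint V(n9)−V(n2) = 1.01
  V2: constraint V(n5)−V(n6) = 1.36
Assemble and solve the 11×11 MNA system:
  V(n1)=-7.482-1.033j  V(n2)=-8.680-1.419j  V(n3)=-8.582-0.7798j  V(n4)=-8.560-0.7841j  V(n5)=-7.178-0.7841j  V(n6)=-8.538-0.7841j  V(n7)=-7.039+0.01039j  V(n8)=-8.390-0.7968j  V(n9)=-7.670-1.419j
  i(V1)=0.01704+0.03157j  i(V2)=0.02985+0.02921j

-8.538-0.7841j V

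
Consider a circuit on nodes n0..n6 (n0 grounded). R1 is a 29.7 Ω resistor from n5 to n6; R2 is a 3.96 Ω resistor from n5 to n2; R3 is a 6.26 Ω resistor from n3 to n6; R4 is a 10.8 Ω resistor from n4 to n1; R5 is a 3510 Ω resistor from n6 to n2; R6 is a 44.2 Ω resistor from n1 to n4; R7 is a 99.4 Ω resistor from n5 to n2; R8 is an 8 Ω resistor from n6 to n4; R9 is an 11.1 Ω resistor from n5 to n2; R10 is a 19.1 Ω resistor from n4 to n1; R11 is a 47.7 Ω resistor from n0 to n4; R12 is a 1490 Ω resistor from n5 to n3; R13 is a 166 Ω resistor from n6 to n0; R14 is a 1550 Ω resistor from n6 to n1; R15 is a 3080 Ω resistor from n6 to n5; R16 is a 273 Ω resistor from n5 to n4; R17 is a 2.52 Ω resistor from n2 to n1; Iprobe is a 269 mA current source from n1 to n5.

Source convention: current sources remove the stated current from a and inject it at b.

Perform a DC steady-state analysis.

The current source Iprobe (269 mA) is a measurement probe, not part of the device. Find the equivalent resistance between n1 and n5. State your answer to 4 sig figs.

Element admittances at DC:
  Y(R1) = 0.03367 S between n5,n6
  Y(R2) = 0.2525 S between n5,n2
  Y(R3) = 0.1597 S between n3,n6
  Y(R4) = 0.09259 S between n4,n1
  Y(R5) = 0.0002849 S between n6,n2
  Y(R6) = 0.02262 S between n1,n4
  Y(R7) = 0.01006 S between n5,n2
  Y(R8) = 0.1250 S between n6,n4
  Y(R9) = 0.09009 S between n5,n2
  Y(R10) = 0.05236 S between n4,n1
  Y(R11) = 0.02096 S between n0,n4
  Y(R12) = 0.0006711 S between n5,n3
  Y(R13) = 0.006024 S between n6,n0
  Y(R14) = 0.0006452 S between n6,n1
  Y(R15) = 0.0003247 S between n6,n5
  Y(R16) = 0.003663 S between n5,n4
  Y(R17) = 0.3968 S between n2,n1
  Iprobe: injects 0.269 A into n5 (from n1)
Assemble and solve the 6×6 MNA system:
  V(n1)=-0.2463  V(n2)=0.3480  V(n3)=0.1772  V(n4)=-0.04992  V(n5)=1.017  V(n6)=0.1737

R_eq = 4.695 Ω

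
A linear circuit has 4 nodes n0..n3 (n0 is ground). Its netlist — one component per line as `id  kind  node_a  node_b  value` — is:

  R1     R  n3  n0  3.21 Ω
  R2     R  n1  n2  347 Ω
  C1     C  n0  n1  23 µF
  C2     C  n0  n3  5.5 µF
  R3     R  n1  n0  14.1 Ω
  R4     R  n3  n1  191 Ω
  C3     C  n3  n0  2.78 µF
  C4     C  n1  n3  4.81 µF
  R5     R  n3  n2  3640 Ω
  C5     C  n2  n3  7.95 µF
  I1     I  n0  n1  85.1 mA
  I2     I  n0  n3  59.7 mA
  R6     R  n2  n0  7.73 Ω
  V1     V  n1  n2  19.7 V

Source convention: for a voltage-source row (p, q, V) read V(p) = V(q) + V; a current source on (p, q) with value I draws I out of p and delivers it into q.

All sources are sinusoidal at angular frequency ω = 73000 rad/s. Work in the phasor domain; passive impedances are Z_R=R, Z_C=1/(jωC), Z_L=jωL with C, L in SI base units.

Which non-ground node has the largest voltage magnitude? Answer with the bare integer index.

2

MNA unknowns: 3 node voltages V₁..V_3 plus 1 source current (V1)
R1: Y=0.3115+0.000j on G[3,0]
R2: Y=0.002882+0.000j on G[1,2]
C1: Y=0.000+1.679j on G[0,1]
C2: Y=0.000+0.4015j on G[0,3]
R3: Y=0.07092+0.000j on G[1,0]
R4: Y=0.005236+0.000j on G[3,1]
C3: Y=0.000+0.2029j on G[3,0]
C4: Y=0.000+0.3511j on G[1,3]
R5: Y=0.0002747+0.000j on G[3,2]
C5: Y=0.000+0.5804j on G[2,3]
I1: z[0]−=0.0851, z[1]+=0.0851
I2: z[0]−=0.0597, z[3]+=0.0597
R6: Y=0.1294+0.000j on G[2,0]
V1: row V1−V2=19.7, i_V1 at 1,2
solve → V1=2.546-1.553j, V2=-17.15-1.553j, V3=-5.468-2.115j
aux → i_V1=-2.605-6.982j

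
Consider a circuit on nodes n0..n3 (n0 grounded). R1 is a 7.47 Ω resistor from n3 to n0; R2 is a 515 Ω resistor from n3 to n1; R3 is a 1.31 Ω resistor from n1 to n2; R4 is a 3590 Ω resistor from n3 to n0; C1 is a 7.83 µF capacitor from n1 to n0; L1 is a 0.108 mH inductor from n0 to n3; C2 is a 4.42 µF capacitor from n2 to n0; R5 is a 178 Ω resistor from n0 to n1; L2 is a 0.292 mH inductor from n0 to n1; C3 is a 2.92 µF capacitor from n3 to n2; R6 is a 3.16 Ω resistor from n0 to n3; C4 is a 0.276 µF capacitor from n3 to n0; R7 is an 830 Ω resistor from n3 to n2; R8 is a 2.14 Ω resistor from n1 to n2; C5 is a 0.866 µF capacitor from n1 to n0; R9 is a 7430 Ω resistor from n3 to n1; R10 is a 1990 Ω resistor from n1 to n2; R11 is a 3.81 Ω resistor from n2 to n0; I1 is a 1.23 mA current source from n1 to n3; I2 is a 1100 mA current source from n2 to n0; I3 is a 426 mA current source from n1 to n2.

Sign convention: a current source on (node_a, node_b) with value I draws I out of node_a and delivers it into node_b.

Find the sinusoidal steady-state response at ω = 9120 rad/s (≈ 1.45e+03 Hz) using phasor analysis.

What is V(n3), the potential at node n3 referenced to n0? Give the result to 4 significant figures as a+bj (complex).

0.06832+0.006954j V

Element admittances at ω=9120 rad/s:
  Y(R1) = 0.1339+0.000j S between n3,n0
  Y(R2) = 0.001942+0.000j S between n3,n1
  Y(R3) = 0.7634+0.000j S between n1,n2
  Y(R4) = 0.0002786+0.000j S between n3,n0
  Y(C1) = 0.000+0.07141j S between n1,n0
  Y(L1) = 0.000-1.015j S between n0,n3
  Y(C2) = 0.000+0.04031j S between n2,n0
  Y(R5) = 0.005618+0.000j S between n0,n1
  Y(L2) = 0.000-0.3755j S between n0,n1
  Y(C3) = 0.000+0.02663j S between n3,n2
  Y(R6) = 0.3165+0.000j S between n0,n3
  Y(C4) = 0.000+0.002517j S between n3,n0
  Y(R7) = 0.001205+0.000j S between n3,n2
  Y(R8) = 0.4673+0.000j S between n1,n2
  Y(C5) = 0.000+0.007898j S between n1,n0
  Y(R9) = 0.0001346+0.000j S between n3,n1
  Y(R10) = 0.0005025+0.000j S between n1,n2
  Y(R11) = 0.2625+0.000j S between n2,n0
  I1: injects 0.00123 A into n3 (from n1)
  I2: injects 1.1 A into n0 (from n2)
  I3: injects 0.426 A into n2 (from n1)
Assemble and solve the 3×3 MNA system:
  V(n1)=-2.003-2.099j  V(n2)=-2.174-1.630j  V(n3)=0.06832+0.006954j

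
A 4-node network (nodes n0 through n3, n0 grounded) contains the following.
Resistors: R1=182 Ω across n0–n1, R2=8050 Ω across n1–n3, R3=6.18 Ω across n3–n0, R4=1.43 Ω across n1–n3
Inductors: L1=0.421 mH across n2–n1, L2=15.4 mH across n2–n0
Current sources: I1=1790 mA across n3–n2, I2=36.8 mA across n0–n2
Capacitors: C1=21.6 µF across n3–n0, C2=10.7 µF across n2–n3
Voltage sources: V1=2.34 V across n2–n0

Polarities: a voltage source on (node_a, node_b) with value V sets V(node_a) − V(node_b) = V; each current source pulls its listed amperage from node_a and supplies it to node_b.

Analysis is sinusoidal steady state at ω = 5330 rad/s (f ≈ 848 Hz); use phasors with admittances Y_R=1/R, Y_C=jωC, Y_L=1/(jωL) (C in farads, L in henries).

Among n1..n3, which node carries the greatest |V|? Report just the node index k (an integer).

Element admittances at ω=5330 rad/s:
  Y(R1) = 0.005495+0.000j S between n0,n1
  Y(R2) = 0.0001242+0.000j S between n1,n3
  Y(R3) = 0.1618+0.000j S between n3,n0
  Y(R4) = 0.6993+0.000j S between n1,n3
  Y(L1) = 0.000-0.4456j S between n2,n1
  Y(L2) = 0.000-0.01218j S between n2,n0
  I1: injects 1.79 A into n2 (from n3)
  Y(C1) = 0.000+0.1151j S between n3,n0
  Y(C2) = 0.000+0.05703j S between n2,n3
  I2: injects 0.0368 A into n2 (from n0)
  V1: constraint V(n2)−V(n0) = 2.34
Assemble and solve the 4×4 MNA system:
  V(n1)=0.02325-4.104j  V(n2)=2.340+0.000j  V(n3)=-2.591-2.660j
  i(V1)=0.1498+0.7797j

1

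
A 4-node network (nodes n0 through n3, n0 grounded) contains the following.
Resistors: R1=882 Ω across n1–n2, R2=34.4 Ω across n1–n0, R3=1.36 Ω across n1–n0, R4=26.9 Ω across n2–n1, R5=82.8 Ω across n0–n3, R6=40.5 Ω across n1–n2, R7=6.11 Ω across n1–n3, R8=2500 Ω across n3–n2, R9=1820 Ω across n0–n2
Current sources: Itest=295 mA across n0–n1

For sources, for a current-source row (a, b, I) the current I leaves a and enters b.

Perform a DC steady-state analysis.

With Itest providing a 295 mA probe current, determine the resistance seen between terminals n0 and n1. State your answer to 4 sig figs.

Element admittances at DC:
  Y(R1) = 0.001134 S between n1,n2
  Y(R2) = 0.02907 S between n1,n0
  Y(R3) = 0.7353 S between n1,n0
  Y(R4) = 0.03717 S between n2,n1
  Y(R5) = 0.01208 S between n0,n3
  Y(R6) = 0.02469 S between n1,n2
  Y(R7) = 0.1637 S between n1,n3
  Y(R8) = 0.0004000 S between n3,n2
  Y(R9) = 0.0005495 S between n0,n2
  Itest: injects 0.295 A into n1 (from n0)
Assemble and solve the 3×3 MNA system:
  V(n1)=0.3801  V(n2)=0.3766  V(n3)=0.3540

R_eq = 1.288 Ω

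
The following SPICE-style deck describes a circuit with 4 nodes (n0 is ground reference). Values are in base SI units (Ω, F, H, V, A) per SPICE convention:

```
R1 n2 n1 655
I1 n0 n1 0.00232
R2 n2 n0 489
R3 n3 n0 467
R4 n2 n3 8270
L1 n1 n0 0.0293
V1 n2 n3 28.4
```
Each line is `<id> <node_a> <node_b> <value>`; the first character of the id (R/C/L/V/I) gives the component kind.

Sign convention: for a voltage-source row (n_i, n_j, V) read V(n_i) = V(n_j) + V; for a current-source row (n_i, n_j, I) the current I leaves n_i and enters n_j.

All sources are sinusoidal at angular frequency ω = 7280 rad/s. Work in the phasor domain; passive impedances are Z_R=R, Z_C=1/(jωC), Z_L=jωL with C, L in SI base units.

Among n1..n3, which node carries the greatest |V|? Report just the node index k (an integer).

MNA unknowns: 3 node voltages V₁..V_3 plus 1 source current (V1)
R1: Y=0.001527+0.000j on G[2,1]
I1: z[0]−=0.00232, z[1]+=0.00232
R2: Y=0.002045+0.000j on G[2,0]
R3: Y=0.002141+0.000j on G[3,0]
R4: Y=0.0001209+0.000j on G[2,3]
L1: Y=0.000-0.004688j on G[1,0]
V1: row V2−V3=28.4, i_V1 at 2,3
solve → V1=0.8944+3.748j, V2=10.88+1.002j, V3=-17.52+1.002j
aux → i_V1=-0.04094+0.002145j

3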